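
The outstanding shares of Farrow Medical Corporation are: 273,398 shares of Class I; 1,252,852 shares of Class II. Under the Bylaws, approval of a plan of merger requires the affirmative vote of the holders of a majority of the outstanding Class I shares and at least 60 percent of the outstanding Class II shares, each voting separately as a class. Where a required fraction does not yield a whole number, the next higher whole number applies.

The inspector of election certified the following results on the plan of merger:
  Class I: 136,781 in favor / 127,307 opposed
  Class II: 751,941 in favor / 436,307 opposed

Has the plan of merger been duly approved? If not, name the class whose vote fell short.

Approved — every class gave the required vote.

Class I: a majority of 273398 is 136700; 136,700 required, 136,781 in favor — approved.
Class II: 3/5 of 1252852 = 751711.20, rounded up to 751712; 751,712 required, 751,941 in favor — approved.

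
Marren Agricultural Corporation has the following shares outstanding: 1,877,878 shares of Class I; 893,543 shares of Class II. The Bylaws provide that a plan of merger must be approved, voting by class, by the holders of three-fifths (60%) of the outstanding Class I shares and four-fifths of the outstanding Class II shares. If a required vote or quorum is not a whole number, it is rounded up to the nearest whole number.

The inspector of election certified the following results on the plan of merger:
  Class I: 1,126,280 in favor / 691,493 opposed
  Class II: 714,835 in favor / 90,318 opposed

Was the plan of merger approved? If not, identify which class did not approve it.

Class I: 3/5 of 1877878 = 1126726.80, rounded up to 1126727; 1,126,727 required, 1,126,280 in favor — not approved.
Class II: 4/5 of 893543 = 714834.40, rounded up to 714835; 714,835 required, 714,835 in favor — approved.

Not approved — the Class I shares did not give the required vote.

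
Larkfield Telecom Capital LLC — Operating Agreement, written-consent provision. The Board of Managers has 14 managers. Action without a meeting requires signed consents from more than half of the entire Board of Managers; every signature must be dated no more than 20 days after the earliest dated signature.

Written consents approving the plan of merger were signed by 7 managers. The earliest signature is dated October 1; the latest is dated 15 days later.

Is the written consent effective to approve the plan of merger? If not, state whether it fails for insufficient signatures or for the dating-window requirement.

Not effective — insufficient signatures.

Signatures required: more than half of 14 — a majority of 14 is 8, so 8 needed; 7 signed. Insufficient.
Dating window: the latest signature is 15 days after the earliest; the limit is 20 days. Within the window.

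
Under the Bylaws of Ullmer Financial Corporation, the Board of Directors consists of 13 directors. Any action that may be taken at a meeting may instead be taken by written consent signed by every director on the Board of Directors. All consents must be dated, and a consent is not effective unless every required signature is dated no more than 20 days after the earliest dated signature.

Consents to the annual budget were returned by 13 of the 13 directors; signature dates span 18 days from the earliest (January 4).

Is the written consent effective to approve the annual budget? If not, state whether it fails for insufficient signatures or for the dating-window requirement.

Signatures required: every one of 13 — unanimous means all 13, so 13 needed; 13 signed. Sufficient.
Dating window: the latest signature is 18 days after the earliest; the limit is 20 days. Within the window.

Effective — both the signature and dating-window requirements are satisfied.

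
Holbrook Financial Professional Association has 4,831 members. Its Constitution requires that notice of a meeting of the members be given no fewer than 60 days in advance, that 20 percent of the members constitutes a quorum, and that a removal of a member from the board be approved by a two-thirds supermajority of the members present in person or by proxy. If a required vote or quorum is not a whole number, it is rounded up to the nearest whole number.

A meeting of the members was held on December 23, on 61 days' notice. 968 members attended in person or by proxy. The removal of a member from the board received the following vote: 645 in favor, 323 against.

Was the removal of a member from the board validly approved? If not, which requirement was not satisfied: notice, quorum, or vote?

Invalid — vote requirement not satisfied.

Notice: 61 days given; 60 required. Satisfied.
Quorum: 20% of 4,831 = 966.20, rounded up to 967; 968 present. Satisfied.
Vote: requires two-thirds of those present (968); 2/3 of 968 = 645.33, rounded up to 646, so 646 needed; 645 in favor. Not satisfied.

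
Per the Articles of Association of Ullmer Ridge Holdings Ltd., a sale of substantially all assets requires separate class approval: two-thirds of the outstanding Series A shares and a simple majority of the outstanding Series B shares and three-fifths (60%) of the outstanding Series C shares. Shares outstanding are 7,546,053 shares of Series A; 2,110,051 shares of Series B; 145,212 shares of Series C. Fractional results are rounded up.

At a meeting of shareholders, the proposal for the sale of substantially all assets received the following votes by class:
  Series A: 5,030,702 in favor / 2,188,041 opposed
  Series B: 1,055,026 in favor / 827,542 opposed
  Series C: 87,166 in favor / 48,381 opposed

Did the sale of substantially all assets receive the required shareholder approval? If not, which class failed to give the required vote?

Series A: 2/3 of 7546053 = 5030702; 5,030,702 required, 5,030,702 in favor — approved.
Series B: a majority of 2110051 is 1055026; 1,055,026 required, 1,055,026 in favor — approved.
Series C: 3/5 of 145212 = 87127.20, rounded up to 87128; 87,128 required, 87,166 in favor — approved.

Approved — every class gave the required vote.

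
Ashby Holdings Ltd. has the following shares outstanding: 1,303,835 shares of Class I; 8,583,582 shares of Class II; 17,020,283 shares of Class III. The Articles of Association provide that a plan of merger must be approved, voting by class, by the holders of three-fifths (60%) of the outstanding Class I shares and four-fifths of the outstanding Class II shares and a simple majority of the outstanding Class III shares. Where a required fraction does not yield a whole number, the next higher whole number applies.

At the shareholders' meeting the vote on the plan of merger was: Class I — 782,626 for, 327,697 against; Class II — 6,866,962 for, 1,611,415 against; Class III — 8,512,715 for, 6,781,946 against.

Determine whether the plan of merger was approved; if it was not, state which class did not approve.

Approved — every class gave the required vote.

Class I: 3/5 of 1303835 = 782301; 782,301 required, 782,626 in favor — approved.
Class II: 4/5 of 8583582 = 6866865.60, rounded up to 6866866; 6,866,866 required, 6,866,962 in favor — approved.
Class III: a majority of 17020283 is 8510142; 8,510,142 required, 8,512,715 in favor — approved.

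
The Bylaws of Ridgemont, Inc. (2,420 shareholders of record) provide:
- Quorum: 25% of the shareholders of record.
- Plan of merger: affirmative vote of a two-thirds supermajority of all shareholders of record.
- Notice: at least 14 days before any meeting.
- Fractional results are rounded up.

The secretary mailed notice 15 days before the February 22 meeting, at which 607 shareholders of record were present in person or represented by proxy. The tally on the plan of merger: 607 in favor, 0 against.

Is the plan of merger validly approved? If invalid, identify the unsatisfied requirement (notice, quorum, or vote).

Invalid — vote requirement not satisfied.

Notice: 15 days given; 14 required. Satisfied.
Quorum: 25% of 2,420 = 605; 607 present. Satisfied.
Vote: requires two-thirds of all shareholders of record (2,420); 2/3 of 2420 = 1613.33, rounded up to 1614, so 1,614 needed; 607 in favor. Not satisfied.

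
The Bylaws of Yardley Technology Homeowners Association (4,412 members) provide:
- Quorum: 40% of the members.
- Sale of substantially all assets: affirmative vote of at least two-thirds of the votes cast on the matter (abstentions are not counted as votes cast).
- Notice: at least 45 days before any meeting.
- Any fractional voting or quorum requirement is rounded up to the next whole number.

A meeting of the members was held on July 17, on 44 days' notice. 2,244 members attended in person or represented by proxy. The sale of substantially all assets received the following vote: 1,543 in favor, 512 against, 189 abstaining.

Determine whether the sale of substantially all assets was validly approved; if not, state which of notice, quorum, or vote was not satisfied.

Invalid — notice requirement not satisfied.

Notice: 44 days given; 45 required. Not satisfied.
Quorum: 40% of 4,412 = 1,764.80, rounded up to 1,765; 2,244 present. Satisfied.
Vote: requires two-thirds of the votes cast (2,244 − 189 abstaining = 2,055); 2/3 of 2055 = 1370, so 1,370 needed; 1,543 in favor. Satisfied.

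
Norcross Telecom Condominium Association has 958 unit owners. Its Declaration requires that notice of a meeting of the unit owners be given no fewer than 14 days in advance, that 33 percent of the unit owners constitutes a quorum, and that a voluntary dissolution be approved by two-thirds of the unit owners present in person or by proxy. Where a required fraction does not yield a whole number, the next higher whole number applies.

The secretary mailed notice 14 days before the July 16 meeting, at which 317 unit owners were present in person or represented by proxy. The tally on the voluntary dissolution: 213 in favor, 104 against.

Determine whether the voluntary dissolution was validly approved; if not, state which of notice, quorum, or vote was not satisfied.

Valid — all requirements satisfied.

Notice: 14 days given; 14 required. Satisfied.
Quorum: 33% of 958 = 316.14, rounded up to 317; 317 present. Satisfied.
Vote: requires two-thirds of those present (317); 2/3 of 317 = 211.33, rounded up to 212, so 212 needed; 213 in favor. Satisfied.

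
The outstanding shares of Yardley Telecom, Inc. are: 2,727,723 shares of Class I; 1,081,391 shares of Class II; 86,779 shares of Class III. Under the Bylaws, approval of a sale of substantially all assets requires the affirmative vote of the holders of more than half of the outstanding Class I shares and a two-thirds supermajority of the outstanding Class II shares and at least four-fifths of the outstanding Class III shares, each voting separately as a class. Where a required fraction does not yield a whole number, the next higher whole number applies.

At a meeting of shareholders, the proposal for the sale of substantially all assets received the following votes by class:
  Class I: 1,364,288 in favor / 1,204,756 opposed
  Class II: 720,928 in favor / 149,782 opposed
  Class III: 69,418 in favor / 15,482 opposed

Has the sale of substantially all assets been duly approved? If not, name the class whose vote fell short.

Class I: a majority of 2727723 is 1363862; 1,363,862 required, 1,364,288 in favor — approved.
Class II: 2/3 of 1081391 = 720927.33, rounded up to 720928; 720,928 required, 720,928 in favor — approved.
Class III: 4/5 of 86779 = 69423.20, rounded up to 69424; 69,424 required, 69,418 in favor — not approved.

Not approved — the Class III shares did not give the required vote.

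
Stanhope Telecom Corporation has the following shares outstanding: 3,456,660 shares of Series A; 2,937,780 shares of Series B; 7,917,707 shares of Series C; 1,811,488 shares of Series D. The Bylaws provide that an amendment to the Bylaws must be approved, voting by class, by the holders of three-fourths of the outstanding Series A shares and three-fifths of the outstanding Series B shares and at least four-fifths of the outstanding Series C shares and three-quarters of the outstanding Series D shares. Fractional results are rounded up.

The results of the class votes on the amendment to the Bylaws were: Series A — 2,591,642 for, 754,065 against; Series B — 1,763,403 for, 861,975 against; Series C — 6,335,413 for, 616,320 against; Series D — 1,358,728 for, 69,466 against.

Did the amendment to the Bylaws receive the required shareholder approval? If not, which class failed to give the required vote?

Series A: 3/4 of 3456660 = 2592495; 2,592,495 required, 2,591,642 in favor — not approved.
Series B: 3/5 of 2937780 = 1762668; 1,762,668 required, 1,763,403 in favor — approved.
Series C: 4/5 of 7917707 = 6334165.60, rounded up to 6334166; 6,334,166 required, 6,335,413 in favor — approved.
Series D: 3/4 of 1811488 = 1358616; 1,358,616 required, 1,358,728 in favor — approved.

Not approved — the Series A shares did not give the required vote.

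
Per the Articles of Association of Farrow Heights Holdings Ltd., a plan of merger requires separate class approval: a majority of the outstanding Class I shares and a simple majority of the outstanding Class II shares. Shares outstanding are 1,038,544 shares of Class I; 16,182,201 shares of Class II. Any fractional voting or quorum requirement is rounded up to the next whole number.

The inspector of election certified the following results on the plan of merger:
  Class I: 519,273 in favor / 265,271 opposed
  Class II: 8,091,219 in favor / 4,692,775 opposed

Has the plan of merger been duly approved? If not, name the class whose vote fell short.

Class I: a majority of 1038544 is 519273; 519,273 required, 519,273 in favor — approved.
Class II: a majority of 16182201 is 8091101; 8,091,101 required, 8,091,219 in favor — approved.

Approved — every class gave the required vote.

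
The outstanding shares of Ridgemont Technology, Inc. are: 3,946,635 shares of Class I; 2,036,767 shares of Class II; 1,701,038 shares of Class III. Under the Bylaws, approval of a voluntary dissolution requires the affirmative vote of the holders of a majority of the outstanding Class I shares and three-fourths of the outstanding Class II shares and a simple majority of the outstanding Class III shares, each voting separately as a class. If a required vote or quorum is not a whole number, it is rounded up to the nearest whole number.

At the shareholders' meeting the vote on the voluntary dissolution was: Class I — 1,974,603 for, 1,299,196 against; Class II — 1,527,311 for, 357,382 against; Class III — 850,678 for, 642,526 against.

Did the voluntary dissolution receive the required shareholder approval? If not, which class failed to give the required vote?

Class I: a majority of 3946635 is 1973318; 1,973,318 required, 1,974,603 in favor — approved.
Class II: 3/4 of 2036767 = 1527575.25, rounded up to 1527576; 1,527,576 required, 1,527,311 in favor — not approved.
Class III: a majority of 1701038 is 850520; 850,520 required, 850,678 in favor — approved.

Not approved — the Class II shares did not give the required vote.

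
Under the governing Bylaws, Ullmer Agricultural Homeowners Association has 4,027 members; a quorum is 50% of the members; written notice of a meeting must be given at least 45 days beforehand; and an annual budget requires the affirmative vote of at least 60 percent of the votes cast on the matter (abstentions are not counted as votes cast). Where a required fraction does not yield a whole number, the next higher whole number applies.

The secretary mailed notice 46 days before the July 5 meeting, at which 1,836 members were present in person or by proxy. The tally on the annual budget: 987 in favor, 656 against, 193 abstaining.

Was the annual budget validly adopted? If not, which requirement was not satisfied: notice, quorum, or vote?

Invalid — quorum requirement not satisfied.

Notice: 46 days given; 45 required. Satisfied.
Quorum: 50% of 4,027 = 2,013.50, rounded up to 2,014; 1,836 present. Not satisfied.
Vote: requires three-fifths of the votes cast (1,836 − 193 abstaining = 1,643); 3/5 of 1643 = 985.80, rounded up to 986, so 986 needed; 987 in favor. Satisfied.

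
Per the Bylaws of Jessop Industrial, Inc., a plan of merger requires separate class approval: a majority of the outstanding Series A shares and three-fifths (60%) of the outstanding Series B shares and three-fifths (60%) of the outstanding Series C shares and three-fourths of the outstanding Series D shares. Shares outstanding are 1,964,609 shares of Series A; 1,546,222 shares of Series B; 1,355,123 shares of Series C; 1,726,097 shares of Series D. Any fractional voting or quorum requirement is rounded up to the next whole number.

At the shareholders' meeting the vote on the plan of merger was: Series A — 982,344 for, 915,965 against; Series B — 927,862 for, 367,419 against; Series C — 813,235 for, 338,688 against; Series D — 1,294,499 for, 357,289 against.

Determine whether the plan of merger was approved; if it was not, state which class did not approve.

Series A: a majority of 1964609 is 982305; 982,305 required, 982,344 in favor — approved.
Series B: 3/5 of 1546222 = 927733.20, rounded up to 927734; 927,734 required, 927,862 in favor — approved.
Series C: 3/5 of 1355123 = 813073.80, rounded up to 813074; 813,074 required, 813,235 in favor — approved.
Series D: 3/4 of 1726097 = 1294572.75, rounded up to 1294573; 1,294,573 required, 1,294,499 in favor — not approved.

Not approved — the Series D shares did not give the required vote.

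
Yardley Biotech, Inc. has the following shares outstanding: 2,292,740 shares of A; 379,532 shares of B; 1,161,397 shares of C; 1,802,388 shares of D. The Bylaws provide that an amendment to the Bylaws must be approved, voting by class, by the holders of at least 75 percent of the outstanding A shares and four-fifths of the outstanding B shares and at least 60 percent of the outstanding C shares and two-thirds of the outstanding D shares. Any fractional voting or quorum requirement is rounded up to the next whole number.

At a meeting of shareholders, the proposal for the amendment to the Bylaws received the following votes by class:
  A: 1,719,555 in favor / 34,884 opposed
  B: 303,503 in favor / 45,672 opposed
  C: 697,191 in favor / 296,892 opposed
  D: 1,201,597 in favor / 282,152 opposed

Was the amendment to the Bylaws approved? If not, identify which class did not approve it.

A: 3/4 of 2292740 = 1719555; 1,719,555 required, 1,719,555 in favor — approved.
B: 4/5 of 379532 = 303625.60, rounded up to 303626; 303,626 required, 303,503 in favor — not approved.
C: 3/5 of 1161397 = 696838.20, rounded up to 696839; 696,839 required, 697,191 in favor — approved.
D: 2/3 of 1802388 = 1201592; 1,201,592 required, 1,201,597 in favor — approved.

Not approved — the B shares did not give the required vote.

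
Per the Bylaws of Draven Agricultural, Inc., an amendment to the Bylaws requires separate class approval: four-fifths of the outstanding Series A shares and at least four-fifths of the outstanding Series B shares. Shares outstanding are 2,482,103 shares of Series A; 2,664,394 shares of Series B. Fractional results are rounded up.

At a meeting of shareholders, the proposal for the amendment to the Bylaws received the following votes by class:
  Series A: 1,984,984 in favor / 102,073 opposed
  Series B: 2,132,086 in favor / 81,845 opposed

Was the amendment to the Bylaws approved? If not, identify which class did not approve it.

Not approved — the Series A shares did not give the required vote.

Series A: 4/5 of 2482103 = 1985682.40, rounded up to 1985683; 1,985,683 required, 1,984,984 in favor — not approved.
Series B: 4/5 of 2664394 = 2131515.20, rounded up to 2131516; 2,131,516 required, 2,132,086 in favor — approved.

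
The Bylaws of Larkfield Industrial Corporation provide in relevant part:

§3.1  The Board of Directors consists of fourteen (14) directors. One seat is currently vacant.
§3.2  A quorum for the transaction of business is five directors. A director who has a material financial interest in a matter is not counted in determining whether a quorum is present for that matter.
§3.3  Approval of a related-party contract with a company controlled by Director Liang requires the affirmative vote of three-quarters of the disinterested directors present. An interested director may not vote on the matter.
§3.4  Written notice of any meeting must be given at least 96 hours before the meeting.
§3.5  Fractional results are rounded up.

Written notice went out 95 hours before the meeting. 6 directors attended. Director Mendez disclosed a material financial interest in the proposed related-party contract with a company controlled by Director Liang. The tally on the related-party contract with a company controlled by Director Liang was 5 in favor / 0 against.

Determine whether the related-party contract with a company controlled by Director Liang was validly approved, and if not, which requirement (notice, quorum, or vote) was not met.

Invalid — notice requirement not satisfied.

Notice: 95 hours given; 96 required (95 < 96). Not satisfied.
Quorum: 6 present, but the 1 interested director does not count, leaving 5. Quorum is 5. Satisfied.
Vote: the related-party contract with a company controlled by Director Liang requires three-fourths of the disinterested directors present (6 − 1 = 5). 3/4 of 5 = 3.75, rounded up to 4, so 4 affirmative votes are needed; 5 voted in favor. Satisfied.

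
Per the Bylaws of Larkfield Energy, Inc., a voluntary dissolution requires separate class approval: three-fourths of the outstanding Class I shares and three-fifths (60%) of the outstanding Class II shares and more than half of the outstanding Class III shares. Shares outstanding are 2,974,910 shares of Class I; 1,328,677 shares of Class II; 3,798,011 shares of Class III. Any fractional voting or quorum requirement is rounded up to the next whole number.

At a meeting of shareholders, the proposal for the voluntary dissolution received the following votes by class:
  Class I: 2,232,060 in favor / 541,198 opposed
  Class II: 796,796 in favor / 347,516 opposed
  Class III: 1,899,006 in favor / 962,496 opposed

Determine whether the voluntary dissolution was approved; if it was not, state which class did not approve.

Class I: 3/4 of 2974910 = 2231182.50, rounded up to 2231183; 2,231,183 required, 2,232,060 in favor — approved.
Class II: 3/5 of 1328677 = 797206.20, rounded up to 797207; 797,207 required, 796,796 in favor — not approved.
Class III: a majority of 3798011 is 1899006; 1,899,006 required, 1,899,006 in favor — approved.

Not approved — the Class II shares did not give the required vote.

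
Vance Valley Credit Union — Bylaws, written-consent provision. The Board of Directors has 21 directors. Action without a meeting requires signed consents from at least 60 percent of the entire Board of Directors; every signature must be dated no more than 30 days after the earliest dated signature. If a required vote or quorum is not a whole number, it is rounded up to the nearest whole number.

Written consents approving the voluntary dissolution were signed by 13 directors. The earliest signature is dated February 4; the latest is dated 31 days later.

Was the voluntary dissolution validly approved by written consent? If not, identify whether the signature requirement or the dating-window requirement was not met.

Signatures required: at least 60 percent of 21 — 3/5 of 21 = 12.60, rounded up to 13, so 13 needed; 13 signed. Sufficient.
Dating window: the latest signature is 31 days after the earliest; the limit is 30 days. Outside the window.

Not effective — dating-window requirement not satisfied.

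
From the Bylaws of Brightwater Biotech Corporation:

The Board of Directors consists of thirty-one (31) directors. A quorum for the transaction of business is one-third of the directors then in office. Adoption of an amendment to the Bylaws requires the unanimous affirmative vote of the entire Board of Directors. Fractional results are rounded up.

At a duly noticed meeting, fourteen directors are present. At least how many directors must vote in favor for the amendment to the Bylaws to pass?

31

The amendment to the Bylaws requires the unanimous vote of the entire Board of Directors (31).
Unanimous means all 31.
(Only 14 can vote, so the amendment to the Bylaws cannot pass at this meeting, but the required vote is still 31.)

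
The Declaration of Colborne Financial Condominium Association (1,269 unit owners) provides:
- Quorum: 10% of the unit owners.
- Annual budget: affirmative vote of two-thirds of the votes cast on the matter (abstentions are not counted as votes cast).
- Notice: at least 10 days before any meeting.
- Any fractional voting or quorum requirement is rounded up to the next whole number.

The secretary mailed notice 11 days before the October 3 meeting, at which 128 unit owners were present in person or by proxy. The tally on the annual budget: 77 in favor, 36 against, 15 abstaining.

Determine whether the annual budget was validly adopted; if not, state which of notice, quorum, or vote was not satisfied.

Notice: 11 days given; 10 required. Satisfied.
Quorum: 10% of 1,269 = 126.90, rounded up to 127; 128 present. Satisfied.
Vote: requires two-thirds of the votes cast (128 − 15 abstaining = 113); 2/3 of 113 = 75.33, rounded up to 76, so 76 needed; 77 in favor. Satisfied.

Valid — all requirements satisfied.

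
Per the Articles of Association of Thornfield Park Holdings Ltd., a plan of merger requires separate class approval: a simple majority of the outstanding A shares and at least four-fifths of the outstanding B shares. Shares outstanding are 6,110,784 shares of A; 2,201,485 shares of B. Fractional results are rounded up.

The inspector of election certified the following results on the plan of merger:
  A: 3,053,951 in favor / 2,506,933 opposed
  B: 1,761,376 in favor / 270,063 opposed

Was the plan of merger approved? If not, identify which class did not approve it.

Not approved — the A shares did not give the required vote.

A: a majority of 6110784 is 3055393; 3,055,393 required, 3,053,951 in favor — not approved.
B: 4/5 of 2201485 = 1761188; 1,761,188 required, 1,761,376 in favor — approved.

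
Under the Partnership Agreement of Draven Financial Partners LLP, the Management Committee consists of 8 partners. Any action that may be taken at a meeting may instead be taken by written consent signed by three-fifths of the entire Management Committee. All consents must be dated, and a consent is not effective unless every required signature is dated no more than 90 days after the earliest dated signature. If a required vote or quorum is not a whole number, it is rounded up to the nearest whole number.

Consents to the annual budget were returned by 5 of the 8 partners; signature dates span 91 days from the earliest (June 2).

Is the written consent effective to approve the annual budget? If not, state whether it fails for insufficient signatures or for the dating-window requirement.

Not effective — dating-window requirement not satisfied.

Signatures required: three-fifths of 8 — 3/5 of 8 = 4.80, rounded up to 5, so 5 needed; 5 signed. Sufficient.
Dating window: the latest signature is 91 days after the earliest; the limit is 90 days. Outside the window.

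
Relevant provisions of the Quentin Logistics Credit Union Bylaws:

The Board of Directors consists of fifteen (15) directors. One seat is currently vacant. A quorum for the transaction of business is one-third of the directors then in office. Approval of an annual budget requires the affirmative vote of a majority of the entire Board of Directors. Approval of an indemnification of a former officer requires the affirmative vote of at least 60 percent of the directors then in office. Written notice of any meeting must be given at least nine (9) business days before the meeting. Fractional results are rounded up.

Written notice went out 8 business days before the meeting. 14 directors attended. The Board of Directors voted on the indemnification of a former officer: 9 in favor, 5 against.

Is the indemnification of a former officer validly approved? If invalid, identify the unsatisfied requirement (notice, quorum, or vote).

Invalid — notice requirement not satisfied.

Notice: 8 business days given; 9 required (8 < 9). Not satisfied.
Quorum: 14 present; quorum is 5. Satisfied.
Vote: the indemnification of a former officer requires three-fifths of the directors then in office (14). 3/5 of 14 = 8.40, rounded up to 9, so 9 affirmative votes are needed; 9 voted in favor. Satisfied.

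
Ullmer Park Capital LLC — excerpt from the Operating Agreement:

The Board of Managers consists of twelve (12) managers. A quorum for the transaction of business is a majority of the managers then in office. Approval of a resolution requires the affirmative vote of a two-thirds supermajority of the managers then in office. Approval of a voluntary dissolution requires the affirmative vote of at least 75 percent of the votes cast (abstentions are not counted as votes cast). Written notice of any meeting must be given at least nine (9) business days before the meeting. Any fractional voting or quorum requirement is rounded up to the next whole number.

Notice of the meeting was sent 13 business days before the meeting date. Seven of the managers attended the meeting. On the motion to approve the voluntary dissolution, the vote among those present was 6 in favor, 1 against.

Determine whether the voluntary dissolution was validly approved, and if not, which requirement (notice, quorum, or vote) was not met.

Valid — all requirements satisfied.

Notice: 13 business days given; 9 required (13 ≥ 9). Satisfied.
Quorum: 7 present; quorum is 7. Satisfied.
Vote: the voluntary dissolution requires three-fourths of the votes cast (7). 3/4 of 7 = 5.25, rounded up to 6, so 6 affirmative votes are needed; 6 voted in favor. Satisfied.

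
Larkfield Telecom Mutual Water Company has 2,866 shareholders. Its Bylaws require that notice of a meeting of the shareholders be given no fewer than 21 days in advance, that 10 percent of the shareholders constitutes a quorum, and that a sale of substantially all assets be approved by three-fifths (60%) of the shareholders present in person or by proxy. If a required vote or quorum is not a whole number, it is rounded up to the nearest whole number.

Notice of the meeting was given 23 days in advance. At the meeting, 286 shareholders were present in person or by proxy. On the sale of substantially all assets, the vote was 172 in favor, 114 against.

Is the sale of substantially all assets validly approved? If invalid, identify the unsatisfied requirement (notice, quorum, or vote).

Invalid — quorum requirement not satisfied.

Notice: 23 days given; 21 required. Satisfied.
Quorum: 10% of 2,866 = 286.60, rounded up to 287; 286 present. Not satisfied.
Vote: requires three-fifths of those present (286); 3/5 of 286 = 171.60, rounded up to 172, so 172 needed; 172 in favor. Satisfied.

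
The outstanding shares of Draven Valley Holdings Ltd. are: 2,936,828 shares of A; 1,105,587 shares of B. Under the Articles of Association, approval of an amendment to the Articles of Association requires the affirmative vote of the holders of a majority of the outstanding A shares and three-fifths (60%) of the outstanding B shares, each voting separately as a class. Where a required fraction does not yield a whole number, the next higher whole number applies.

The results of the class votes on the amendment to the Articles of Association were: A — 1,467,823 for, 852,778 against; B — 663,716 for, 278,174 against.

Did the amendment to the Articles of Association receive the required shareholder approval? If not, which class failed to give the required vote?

A: a majority of 2936828 is 1468415; 1,468,415 required, 1,467,823 in favor — not approved.
B: 3/5 of 1105587 = 663352.20, rounded up to 663353; 663,353 required, 663,716 in favor — approved.

Not approved — the A shares did not give the required vote.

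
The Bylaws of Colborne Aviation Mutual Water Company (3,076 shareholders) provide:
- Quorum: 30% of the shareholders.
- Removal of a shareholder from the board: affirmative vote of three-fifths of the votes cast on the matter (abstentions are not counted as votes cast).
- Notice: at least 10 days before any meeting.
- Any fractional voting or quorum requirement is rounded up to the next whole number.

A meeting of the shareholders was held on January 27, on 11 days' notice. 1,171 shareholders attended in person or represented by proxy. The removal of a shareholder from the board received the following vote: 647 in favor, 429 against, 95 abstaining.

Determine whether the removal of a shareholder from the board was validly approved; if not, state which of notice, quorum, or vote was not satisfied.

Notice: 11 days given; 10 required. Satisfied.
Quorum: 30% of 3,076 = 922.80, rounded up to 923; 1,171 present. Satisfied.
Vote: requires three-fifths of the votes cast (1,171 − 95 abstaining = 1,076); 3/5 of 1076 = 645.60, rounded up to 646, so 646 needed; 647 in favor. Satisfied.

Valid — all requirements satisfied.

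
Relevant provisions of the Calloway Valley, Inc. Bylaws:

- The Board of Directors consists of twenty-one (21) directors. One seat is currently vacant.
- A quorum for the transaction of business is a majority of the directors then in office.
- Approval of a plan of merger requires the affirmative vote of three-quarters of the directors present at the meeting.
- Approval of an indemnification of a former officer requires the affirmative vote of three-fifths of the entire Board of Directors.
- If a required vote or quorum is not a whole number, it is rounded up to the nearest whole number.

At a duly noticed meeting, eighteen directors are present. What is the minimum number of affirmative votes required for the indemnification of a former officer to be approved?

13

The indemnification of a former officer requires three-fifths of the entire Board of Directors (21).
3/5 of 21 = 12.60, rounded up to 13.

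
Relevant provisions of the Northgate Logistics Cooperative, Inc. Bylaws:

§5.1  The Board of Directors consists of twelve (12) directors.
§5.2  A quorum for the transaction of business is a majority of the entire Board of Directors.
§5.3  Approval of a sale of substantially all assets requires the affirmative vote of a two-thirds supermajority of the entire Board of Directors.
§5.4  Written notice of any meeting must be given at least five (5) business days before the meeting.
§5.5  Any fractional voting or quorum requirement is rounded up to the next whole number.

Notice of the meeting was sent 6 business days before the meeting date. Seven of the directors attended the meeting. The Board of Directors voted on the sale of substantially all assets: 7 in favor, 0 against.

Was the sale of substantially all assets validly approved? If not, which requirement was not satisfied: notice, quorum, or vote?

Notice: 6 business days given; 5 required (6 ≥ 5). Satisfied.
Quorum: 7 present; quorum is 7. Satisfied.
Vote: the sale of substantially all assets requires two-thirds of the entire Board of Directors (12). 2/3 of 12 = 8, so 8 affirmative votes are needed; 7 voted in favor. Not satisfied.

Invalid — vote requirement not satisfied.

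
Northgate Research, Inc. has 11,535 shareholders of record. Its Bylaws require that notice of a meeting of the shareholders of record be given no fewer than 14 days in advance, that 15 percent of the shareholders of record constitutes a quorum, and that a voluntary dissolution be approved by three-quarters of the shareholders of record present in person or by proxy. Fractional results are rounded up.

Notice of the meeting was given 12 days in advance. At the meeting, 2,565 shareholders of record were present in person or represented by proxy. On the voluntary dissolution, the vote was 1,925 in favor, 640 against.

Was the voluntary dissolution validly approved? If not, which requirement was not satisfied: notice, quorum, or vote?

Invalid — notice requirement not satisfied.

Notice: 12 days given; 14 required. Not satisfied.
Quorum: 15% of 11,535 = 1,730.25, rounded up to 1,731; 2,565 present. Satisfied.
Vote: requires three-fourths of those present (2,565); 3/4 of 2565 = 1923.75, rounded up to 1924, so 1,924 needed; 1,925 in favor. Satisfied.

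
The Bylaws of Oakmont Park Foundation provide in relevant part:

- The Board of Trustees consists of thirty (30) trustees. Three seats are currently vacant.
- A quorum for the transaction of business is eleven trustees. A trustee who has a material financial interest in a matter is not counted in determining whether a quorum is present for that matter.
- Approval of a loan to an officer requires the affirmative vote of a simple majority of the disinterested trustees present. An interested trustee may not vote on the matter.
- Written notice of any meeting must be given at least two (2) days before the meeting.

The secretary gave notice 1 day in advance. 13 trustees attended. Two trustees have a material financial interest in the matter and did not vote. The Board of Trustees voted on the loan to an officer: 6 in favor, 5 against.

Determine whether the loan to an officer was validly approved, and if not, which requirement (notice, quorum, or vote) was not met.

Notice: 1 day given; 2 required (1 < 2). Not satisfied.
Quorum: 13 present, but the 2 interested trustees do not count, leaving 11. Quorum is 11. Satisfied.
Vote: the loan to an officer requires a majority of the disinterested trustees present (13 − 2 = 11). A majority of 11 is 6, so 6 affirmative votes are needed; 6 voted in favor. Satisfied.

Invalid — notice requirement not satisfied.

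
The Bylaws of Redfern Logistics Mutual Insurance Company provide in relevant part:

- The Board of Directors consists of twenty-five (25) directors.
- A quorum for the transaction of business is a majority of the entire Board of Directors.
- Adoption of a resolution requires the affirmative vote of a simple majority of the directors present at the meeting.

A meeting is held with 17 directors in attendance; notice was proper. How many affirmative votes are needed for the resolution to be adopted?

9

The resolution requires a majority of the directors present (17).
A majority of 17 is 9.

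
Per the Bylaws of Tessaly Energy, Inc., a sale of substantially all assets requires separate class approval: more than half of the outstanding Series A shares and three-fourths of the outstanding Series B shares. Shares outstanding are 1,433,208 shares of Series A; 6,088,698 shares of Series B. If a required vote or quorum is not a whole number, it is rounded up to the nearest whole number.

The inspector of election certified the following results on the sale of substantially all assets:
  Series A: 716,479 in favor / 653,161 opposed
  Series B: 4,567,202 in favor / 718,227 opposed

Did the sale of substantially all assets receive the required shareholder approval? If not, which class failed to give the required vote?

Series A: a majority of 1433208 is 716605; 716,605 required, 716,479 in favor — not approved.
Series B: 3/4 of 6088698 = 4566523.50, rounded up to 4566524; 4,566,524 required, 4,567,202 in favor — approved.

Not approved — the Series A shares did not give the required vote.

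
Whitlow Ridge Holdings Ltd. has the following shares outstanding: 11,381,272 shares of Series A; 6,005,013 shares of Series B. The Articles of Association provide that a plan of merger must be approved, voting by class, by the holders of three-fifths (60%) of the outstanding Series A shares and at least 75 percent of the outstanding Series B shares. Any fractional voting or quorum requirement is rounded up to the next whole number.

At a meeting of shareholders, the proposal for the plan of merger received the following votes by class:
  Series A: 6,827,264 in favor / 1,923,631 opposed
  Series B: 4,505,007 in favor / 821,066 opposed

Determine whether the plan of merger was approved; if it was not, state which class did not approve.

Series A: 3/5 of 11381272 = 6828763.20, rounded up to 6828764; 6,828,764 required, 6,827,264 in favor — not approved.
Series B: 3/4 of 6005013 = 4503759.75, rounded up to 4503760; 4,503,760 required, 4,505,007 in favor — approved.

Not approved — the Series A shares did not give the required vote.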